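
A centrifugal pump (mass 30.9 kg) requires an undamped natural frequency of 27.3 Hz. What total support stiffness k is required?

ω_n = 2πf_n = 2π × 27.3 = 171.5 rad/s.
k = m·ω_n² = 30.9 × 171.5² = 30.9 × 29420 = 909200 N/m.

909000 N/m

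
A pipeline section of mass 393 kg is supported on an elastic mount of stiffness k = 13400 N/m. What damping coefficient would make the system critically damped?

c_c = 2√(k·m) = 2√(13400 × 393) = 2 × 2295 = 4590 N·s/m.

4590 N·s/m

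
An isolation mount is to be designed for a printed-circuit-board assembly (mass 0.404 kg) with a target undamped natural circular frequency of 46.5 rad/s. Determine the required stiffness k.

k = m·ω_n² = 0.404 × 46.50² = 0.404 × 2162 = 873.5 N/m.

874 N/m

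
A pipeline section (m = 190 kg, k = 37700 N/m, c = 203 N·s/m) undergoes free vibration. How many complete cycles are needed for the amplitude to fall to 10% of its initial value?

ζ = c/(2√(km)) = 203/(2√(37700 × 190)) = 203/5353 = 0.03792.
Logarithmic decrement δ = 2πζ/√(1 − ζ²) = 2π × 0.03792/√(1 − 0.00144) = 0.2385.
x_n/x₀ = e^(−nδ) ≤ 0.1; take ln: n ≥ ln(1/0.1)/δ = 2.303/0.2385 = 9.656.
So 10 complete cycles are required.

10 cycles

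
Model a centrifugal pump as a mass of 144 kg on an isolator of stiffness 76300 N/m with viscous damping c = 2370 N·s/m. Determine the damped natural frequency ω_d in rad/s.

21.5 rad/s

ω_n = √(k/m) = √(76300/144) = 23.02 rad/s.
Critical damping c_c = 2√(k·m) = 2√(76300 × 144) = 6629 N·s/m, so ζ = c/c_c = 2370/6629 = 0.3575.
ω_d = ω_n√(1 − ζ²) = 23.02 × √(1 − 0.128) = 21.50 rad/s.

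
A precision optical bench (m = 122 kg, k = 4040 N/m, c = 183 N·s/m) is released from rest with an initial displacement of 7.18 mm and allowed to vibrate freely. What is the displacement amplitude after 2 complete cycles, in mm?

ζ = c/(2√(km)) = 183/(2√(4040 × 122)) = 183/1404 = 0.1303.
Logarithmic decrement δ = 2πζ/√(1 − ζ²) = 2π × 0.1303/√(1 − 0.0170) = 0.8259.
After n cycles, x_n/x₀ = e^(−nδ), so x_2 = 7.18 × e^(−2 × 0.8259) = 7.18 × 0.1917 = 1.376 mm.

1.38 mm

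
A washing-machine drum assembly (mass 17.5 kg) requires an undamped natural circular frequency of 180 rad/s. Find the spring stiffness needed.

k = m·ω_n² = 17.5 × 180.0² = 17.5 × 32400 = 567000 N/m.

567000 N/m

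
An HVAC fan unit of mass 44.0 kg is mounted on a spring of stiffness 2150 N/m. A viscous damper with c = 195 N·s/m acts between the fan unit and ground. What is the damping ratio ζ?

0.317

ω_n = √(k/m) = √(2150/44.0) = 6.990 rad/s.
Critical damping c_c = 2√(k·m) = 2√(2150 × 44.0) = 615.1 N·s/m, so ζ = c/c_c = 195/615.1 = 0.3170.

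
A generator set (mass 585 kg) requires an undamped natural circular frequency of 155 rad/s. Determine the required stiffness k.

14100000 N/m

k = m·ω_n² = 585 × 155.0² = 585 × 24020 = 14050000 N/m.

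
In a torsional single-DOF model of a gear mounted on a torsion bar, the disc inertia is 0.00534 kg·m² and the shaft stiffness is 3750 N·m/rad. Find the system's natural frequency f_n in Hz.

133 Hz

ω_n = √(k_t/J) = √(3750/0.00534) = √702200 = 838.0 rad/s.
f_n = ω_n/(2π) = 838.0/6.283 = 133.4 Hz.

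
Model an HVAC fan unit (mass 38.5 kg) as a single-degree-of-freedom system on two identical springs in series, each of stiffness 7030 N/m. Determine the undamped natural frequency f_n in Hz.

1.52 Hz

Series springs: 1/k_eq = 2/7030, so k_eq = 7030/2 = 3515 N/m.
ω_n = √(k_eq/m) = √(3515/38.5) = √91.30 = 9.555 rad/s.
f_n = ω_n/(2π) = 9.555/6.283 = 1.521 Hz.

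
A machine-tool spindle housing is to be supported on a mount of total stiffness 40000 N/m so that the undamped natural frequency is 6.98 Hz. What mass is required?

20.8 kg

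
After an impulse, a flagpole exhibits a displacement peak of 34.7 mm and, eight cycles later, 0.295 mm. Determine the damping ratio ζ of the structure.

Logarithmic decrement δ = (1/n)·ln(x₀/x_n) = (1/8)·ln(34.7/0.295) = (1/8)·ln(117.6) = 0.5959.
ζ = δ/√(4π² + δ²) = 0.5959/√(39.48 + 0.355) = 0.5959/6.311 = 0.09442.

0.0944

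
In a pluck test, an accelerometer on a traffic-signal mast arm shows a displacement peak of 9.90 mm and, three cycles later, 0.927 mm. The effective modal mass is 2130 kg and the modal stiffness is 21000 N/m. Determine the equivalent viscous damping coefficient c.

1670 N·s/m

Logarithmic decrement δ = (1/n)·ln(x₀/x_n) = (1/3)·ln(9.90/0.927) = (1/3)·ln(10.68) = 0.7894.
ζ = δ/√(4π² + δ²) = 0.7894/√(39.48 + 0.623) = 0.7894/6.333 = 0.1247.
c = ζ · 2√(km) = 0.1247 × 2√(21000 × 2130) = 0.1247 × 13380 = 1668 N·s/m.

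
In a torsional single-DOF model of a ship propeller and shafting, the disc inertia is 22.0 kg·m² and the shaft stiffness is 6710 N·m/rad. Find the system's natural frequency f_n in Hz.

ω_n = √(k_t/J) = √(6710/22.0) = √305.0 = 17.46 rad/s.
f_n = ω_n/(2π) = 17.46/6.283 = 2.780 Hz.

2.78 Hz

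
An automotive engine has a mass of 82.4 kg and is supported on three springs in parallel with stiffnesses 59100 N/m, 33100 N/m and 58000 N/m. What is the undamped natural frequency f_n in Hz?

6.80 Hz

Parallel springs add: k_eq = 59100 + 33100 + 58000 = 150200 N/m.
ω_n = √(k_eq/m) = √(150200/82.4) = √1823 = 42.69 rad/s.
f_n = ω_n/(2π) = 42.69/6.283 = 6.795 Hz.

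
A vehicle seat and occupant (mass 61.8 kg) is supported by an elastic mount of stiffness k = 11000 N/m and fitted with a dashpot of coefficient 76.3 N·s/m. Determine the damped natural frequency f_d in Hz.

2.12 Hz

ω_n = √(k/m) = √(11000/61.8) = 13.34 rad/s.
Critical damping c_c = 2√(k·m) = 2√(11000 × 61.8) = 1649 N·s/m, so ζ = c/c_c = 76.3/1649 = 0.04627.
ω_d = ω_n√(1 − ζ²) = 13.34 × √(1 − 0.00214) = 13.33 rad/s.
f_d = ω_d/(2π) = 2.121 Hz.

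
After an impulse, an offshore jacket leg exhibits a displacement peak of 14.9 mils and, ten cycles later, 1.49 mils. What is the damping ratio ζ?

Logarithmic decrement δ = (1/n)·ln(x₀/x_n) = (1/10)·ln(14.9/1.49) = (1/10)·ln(10.00) = 0.2303.
ζ = δ/√(4π² + δ²) = 0.2303/√(39.48 + 0.0530) = 0.2303/6.287 = 0.03662.

0.0366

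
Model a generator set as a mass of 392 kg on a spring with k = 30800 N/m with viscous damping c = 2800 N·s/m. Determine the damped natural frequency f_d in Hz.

1.29 Hz

ω_n = √(k/m) = √(30800/392) = 8.864 rad/s.
Critical damping c_c = 2√(k·m) = 2√(30800 × 392) = 6949 N·s/m, so ζ = c/c_c = 2800/6949 = 0.4029.
ω_d = ω_n√(1 − ζ²) = 8.864 × √(1 − 0.162) = 8.113 rad/s.
f_d = ω_d/(2π) = 1.291 Hz.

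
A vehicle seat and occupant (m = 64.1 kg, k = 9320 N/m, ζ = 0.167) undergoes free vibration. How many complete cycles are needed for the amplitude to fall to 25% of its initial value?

Logarithmic decrement δ = 2πζ/√(1 − ζ²) = 2π × 0.1670/√(1 − 0.0279) = 1.064.
x_n/x₀ = e^(−nδ) ≤ 0.25; take ln: n ≥ ln(1/0.25)/δ = 1.386/1.064 = 1.303.
So 2 complete cycles are required.

2 cycles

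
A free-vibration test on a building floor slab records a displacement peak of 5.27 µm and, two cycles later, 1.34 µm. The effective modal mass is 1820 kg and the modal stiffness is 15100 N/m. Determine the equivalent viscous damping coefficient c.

1140 N·s/m

Logarithmic decrement δ = (1/n)·ln(x₀/x_n) = (1/2)·ln(5.27/1.34) = (1/2)·ln(3.933) = 0.6847.
ζ = δ/√(4π² + δ²) = 0.6847/√(39.48 + 0.469) = 0.6847/6.320 = 0.1083.
c = ζ · 2√(km) = 0.1083 × 2√(15100 × 1820) = 0.1083 × 10480 = 1136 N·s/m.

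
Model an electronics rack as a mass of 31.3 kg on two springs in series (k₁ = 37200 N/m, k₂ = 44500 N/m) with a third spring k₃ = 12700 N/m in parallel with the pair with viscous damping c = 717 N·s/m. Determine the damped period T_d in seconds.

Series pair: k_s = k₁k₂/(k₁+k₂) = (37200)(44500)/(37200 + 44500) = 20260 N/m. In parallel with k₃: k_eq = 20260 + 12700 = 32960 N/m.
ω_n = √(k_eq/m) = √(32960/31.3) = 32.45 rad/s.
Critical damping c_c = 2√(k_eq·m) = 2√(32960 × 31.3) = 2031 N·s/m, so ζ = c/c_c = 717/2031 = 0.3529.
ω_d = ω_n√(1 − ζ²) = 32.45 × √(1 − 0.125) = 30.36 rad/s.
T_d = 2π/ω_d = 0.2069 s.

0.207 s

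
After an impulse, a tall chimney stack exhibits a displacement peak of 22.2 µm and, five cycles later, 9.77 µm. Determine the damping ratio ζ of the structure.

Logarithmic decrement δ = (1/n)·ln(x₀/x_n) = (1/5)·ln(22.2/9.77) = (1/5)·ln(2.272) = 0.1642.
ζ = δ/√(4π² + δ²) = 0.1642/√(39.48 + 0.0269) = 0.1642/6.285 = 0.02612.

0.0261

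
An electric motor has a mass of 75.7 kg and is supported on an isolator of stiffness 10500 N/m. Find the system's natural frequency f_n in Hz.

ω_n = √(k/m) = √(10500/75.7) = √138.7 = 11.78 rad/s.
f_n = ω_n/(2π) = 11.78/6.283 = 1.874 Hz.

1.87 Hz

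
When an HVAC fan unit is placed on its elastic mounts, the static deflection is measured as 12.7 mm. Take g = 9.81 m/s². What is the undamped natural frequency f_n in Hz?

ω_n = √(g/δ_st) = √(9.81/0.0127) = √772.4 = 27.79 rad/s.
f_n = ω_n/(2π) = 27.79/6.283 = 4.423 Hz.

4.42 Hz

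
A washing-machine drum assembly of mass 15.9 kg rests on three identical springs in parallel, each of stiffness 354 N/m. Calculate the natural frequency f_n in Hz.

Parallel springs add: k_eq = 3 × 354 = 1062 N/m.
ω_n = √(k_eq/m) = √(1062/15.9) = √66.79 = 8.173 rad/s.
f_n = ω_n/(2π) = 8.173/6.283 = 1.301 Hz.

1.30 Hz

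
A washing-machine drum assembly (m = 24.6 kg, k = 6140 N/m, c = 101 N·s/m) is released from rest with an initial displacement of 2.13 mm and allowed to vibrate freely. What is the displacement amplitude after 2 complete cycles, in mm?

ζ = c/(2√(km)) = 101/(2√(6140 × 24.6)) = 101/777.3 = 0.1299.
Logarithmic decrement δ = 2πζ/√(1 − ζ²) = 2π × 0.1299/√(1 − 0.0169) = 0.8234.
After n cycles, x_n/x₀ = e^(−nδ), so x_2 = 2.13 × e^(−2 × 0.8234) = 2.13 × 0.1927 = 0.4104 mm.

0.410 mm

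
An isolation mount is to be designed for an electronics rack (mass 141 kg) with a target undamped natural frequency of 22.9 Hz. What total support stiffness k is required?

ω_n = 2πf_n = 2π × 22.9 = 143.9 rad/s.
k = m·ω_n² = 141 × 143.9² = 141 × 20700 = 2919000 N/m.

2920000 N/m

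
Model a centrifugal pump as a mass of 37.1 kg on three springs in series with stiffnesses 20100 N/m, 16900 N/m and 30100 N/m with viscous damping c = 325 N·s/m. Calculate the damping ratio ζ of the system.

Series springs: 1/k_eq = 1/20100 + 1/16900 + 1/30100 = 0.0001421, so k_eq = 7035 N/m.
ω_n = √(k_eq/m) = √(7035/37.1) = 13.77 rad/s.
Critical damping c_c = 2√(k_eq·m) = 2√(7035 × 37.1) = 1022 N·s/m, so ζ = c/c_c = 325/1022 = 0.3181.

0.318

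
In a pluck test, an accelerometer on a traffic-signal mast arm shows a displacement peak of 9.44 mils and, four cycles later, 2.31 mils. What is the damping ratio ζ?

0.0559

Logarithmic decrement δ = (1/n)·ln(x₀/x_n) = (1/4)·ln(9.44/2.31) = (1/4)·ln(4.087) = 0.3519.
ζ = δ/√(4π² + δ²) = 0.3519/√(39.48 + 0.124) = 0.3519/6.293 = 0.05592.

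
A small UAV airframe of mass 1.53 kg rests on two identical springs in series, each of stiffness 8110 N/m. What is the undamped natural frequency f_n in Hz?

8.19 Hz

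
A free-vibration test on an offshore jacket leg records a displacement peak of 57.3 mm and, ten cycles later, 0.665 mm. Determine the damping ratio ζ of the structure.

Logarithmic decrement δ = (1/n)·ln(x₀/x_n) = (1/10)·ln(57.3/0.665) = (1/10)·ln(86.17) = 0.4456.
ζ = δ/√(4π² + δ²) = 0.4456/√(39.48 + 0.199) = 0.4456/6.299 = 0.07075.

0.0707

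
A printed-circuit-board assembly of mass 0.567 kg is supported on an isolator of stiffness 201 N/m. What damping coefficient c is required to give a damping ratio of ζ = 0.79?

c_c = 2√(k·m) = 2√(201.0 × 0.567) = 21.35 N·s/m.
c = ζ·c_c = 0.79 × 21.35 = 16.87 N·s/m.

16.9 N·s/m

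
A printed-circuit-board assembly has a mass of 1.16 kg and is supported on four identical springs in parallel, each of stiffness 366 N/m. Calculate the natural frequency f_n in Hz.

5.65 Hz

Parallel springs add: k_eq = 4 × 366 = 1464 N/m.
ω_n = √(k_eq/m) = √(1464/1.16) = √1262 = 35.53 rad/s.
f_n = ω_n/(2π) = 35.53/6.283 = 5.654 Hz.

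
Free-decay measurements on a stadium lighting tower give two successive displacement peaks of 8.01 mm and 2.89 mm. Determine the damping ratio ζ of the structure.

0.160

Logarithmic decrement δ = (1/n)·ln(x₀/x_n) = (1/1)·ln(8.01/2.89) = (1/1)·ln(2.772) = 1.019.
ζ = δ/√(4π² + δ²) = 1.019/√(39.48 + 1.04) = 1.019/6.365 = 0.1602.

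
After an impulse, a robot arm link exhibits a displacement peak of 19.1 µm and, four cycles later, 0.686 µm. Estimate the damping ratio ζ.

0.131

Logarithmic decrement δ = (1/n)·ln(x₀/x_n) = (1/4)·ln(19.1/0.686) = (1/4)·ln(27.84) = 0.8316.
ζ = δ/√(4π² + δ²) = 0.8316/√(39.48 + 0.692) = 0.8316/6.338 = 0.1312.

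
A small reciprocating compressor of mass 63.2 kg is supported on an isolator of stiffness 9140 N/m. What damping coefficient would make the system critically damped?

1520 N·s/m

c_c = 2√(k·m) = 2√(9140 × 63.2) = 2 × 760.0 = 1520 N·s/m.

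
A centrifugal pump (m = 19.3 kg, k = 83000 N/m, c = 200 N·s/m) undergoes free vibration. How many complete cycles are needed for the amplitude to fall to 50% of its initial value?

ζ = c/(2√(km)) = 200/(2√(83000 × 19.3)) = 200/2531 = 0.07901.
Logarithmic decrement δ = 2πζ/√(1 − ζ²) = 2π × 0.07901/√(1 − 0.00624) = 0.4980.
x_n/x₀ = e^(−nδ) ≤ 0.5; take ln: n ≥ ln(1/0.5)/δ = 0.6931/0.4980 = 1.392.
So 2 complete cycles are required.

2 cycles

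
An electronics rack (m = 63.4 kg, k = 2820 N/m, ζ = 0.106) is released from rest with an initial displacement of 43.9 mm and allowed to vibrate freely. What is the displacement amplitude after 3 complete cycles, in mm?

5.89 mm

Logarithmic decrement δ = 2πζ/√(1 − ζ²) = 2π × 0.1060/√(1 − 0.0112) = 0.6698.
After n cycles, x_n/x₀ = e^(−nδ), so x_3 = 43.9 × e^(−3 × 0.6698) = 43.9 × 0.1341 = 5.886 mm.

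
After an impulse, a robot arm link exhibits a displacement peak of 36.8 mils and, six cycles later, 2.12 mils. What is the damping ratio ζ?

0.0755

Logarithmic decrement δ = (1/n)·ln(x₀/x_n) = (1/6)·ln(36.8/2.12) = (1/6)·ln(17.36) = 0.4757.
ζ = δ/√(4π² + δ²) = 0.4757/√(39.48 + 0.226) = 0.4757/6.301 = 0.07549.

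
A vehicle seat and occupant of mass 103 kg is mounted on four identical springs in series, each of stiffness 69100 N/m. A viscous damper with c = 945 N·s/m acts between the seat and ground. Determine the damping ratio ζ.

Series springs: 1/k_eq = 4/69100, so k_eq = 69100/4 = 17280 N/m.
ω_n = √(k_eq/m) = √(17280/103) = 12.95 rad/s.
Critical damping c_c = 2√(k_eq·m) = 2√(17280 × 103) = 2668 N·s/m, so ζ = c/c_c = 945/2668 = 0.3542.

0.354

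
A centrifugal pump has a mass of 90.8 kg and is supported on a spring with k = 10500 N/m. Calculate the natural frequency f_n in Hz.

1.71 Hz

ω_n = √(k/m) = √(10500/90.8) = √115.6 = 10.75 rad/s.
f_n = ω_n/(2π) = 10.75/6.283 = 1.711 Hz.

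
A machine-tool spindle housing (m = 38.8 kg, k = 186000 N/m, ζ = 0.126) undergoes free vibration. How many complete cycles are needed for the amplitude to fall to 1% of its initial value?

Logarithmic decrement δ = 2πζ/√(1 − ζ²) = 2π × 0.1260/√(1 − 0.0159) = 0.7980.
x_n/x₀ = e^(−nδ) ≤ 0.01; take ln: n ≥ ln(1/0.01)/δ = 4.605/0.7980 = 5.771.
So 6 complete cycles are required.

6 cycles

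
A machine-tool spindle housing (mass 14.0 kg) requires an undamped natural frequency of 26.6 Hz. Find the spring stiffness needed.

ω_n = 2πf_n = 2π × 26.6 = 167.1 rad/s.
k = m·ω_n² = 14.0 × 167.1² = 14.0 × 27930 = 391100 N/m.

391000 N/m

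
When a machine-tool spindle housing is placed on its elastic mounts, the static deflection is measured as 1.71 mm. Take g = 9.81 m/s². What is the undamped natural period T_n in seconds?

0.0830 s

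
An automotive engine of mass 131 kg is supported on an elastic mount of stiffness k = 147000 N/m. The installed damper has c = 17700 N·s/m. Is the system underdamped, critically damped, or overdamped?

overdamped

c_c = 2√(k·m) = 8777 N·s/m; ζ = c/c_c = 17700/8777 = 2.02.
Since ζ > 1 the system is overdamped.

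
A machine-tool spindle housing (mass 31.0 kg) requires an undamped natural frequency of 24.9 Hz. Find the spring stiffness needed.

759000 N/m

ω_n = 2πf_n = 2π × 24.9 = 156.5 rad/s.
k = m·ω_n² = 31.0 × 156.5² = 31.0 × 24480 = 758800 N/m.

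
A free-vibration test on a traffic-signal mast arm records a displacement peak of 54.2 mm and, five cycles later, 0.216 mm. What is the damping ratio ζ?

0.173

Logarithmic decrement δ = (1/n)·ln(x₀/x_n) = (1/5)·ln(54.2/0.216) = (1/5)·ln(250.9) = 1.105.
ζ = δ/√(4π² + δ²) = 1.105/√(39.48 + 1.22) = 1.105/6.380 = 0.1732.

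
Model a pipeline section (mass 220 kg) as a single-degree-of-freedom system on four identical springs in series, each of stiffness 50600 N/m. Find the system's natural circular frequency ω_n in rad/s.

7.58 rad/s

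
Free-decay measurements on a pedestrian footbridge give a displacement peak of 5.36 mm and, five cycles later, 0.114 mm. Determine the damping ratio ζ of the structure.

Logarithmic decrement δ = (1/n)·ln(x₀/x_n) = (1/5)·ln(5.36/0.114) = (1/5)·ln(47.02) = 0.7701.
ζ = δ/√(4π² + δ²) = 0.7701/√(39.48 + 0.593) = 0.7701/6.330 = 0.1217.

0.122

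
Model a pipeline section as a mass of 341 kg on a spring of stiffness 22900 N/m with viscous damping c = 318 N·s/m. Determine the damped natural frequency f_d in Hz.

1.30 Hz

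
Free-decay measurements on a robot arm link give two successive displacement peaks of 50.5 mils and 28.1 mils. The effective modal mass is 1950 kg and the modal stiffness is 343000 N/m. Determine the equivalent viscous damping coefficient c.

Logarithmic decrement δ = (1/n)·ln(x₀/x_n) = (1/1)·ln(50.5/28.1) = (1/1)·ln(1.797) = 0.5862.
ζ = δ/√(4π² + δ²) = 0.5862/√(39.48 + 0.344) = 0.5862/6.310 = 0.09289.
c = ζ · 2√(km) = 0.09289 × 2√(343000 × 1950) = 0.09289 × 51720 = 4805 N·s/m.

4800 N·s/m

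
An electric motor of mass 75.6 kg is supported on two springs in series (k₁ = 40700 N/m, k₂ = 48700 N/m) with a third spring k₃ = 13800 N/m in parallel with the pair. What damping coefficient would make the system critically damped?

Series pair: k_s = k₁k₂/(k₁+k₂) = (40700)(48700)/(40700 + 48700) = 22170 N/m. In parallel with k₃: k_eq = 22170 + 13800 = 35970 N/m.
c_c = 2√(k_eq·m) = 2√(35970 × 75.6) = 2 × 1649 = 3298 N·s/m.

3300 N·s/m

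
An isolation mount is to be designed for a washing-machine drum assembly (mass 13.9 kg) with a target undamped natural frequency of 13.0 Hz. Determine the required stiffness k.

92700 N/m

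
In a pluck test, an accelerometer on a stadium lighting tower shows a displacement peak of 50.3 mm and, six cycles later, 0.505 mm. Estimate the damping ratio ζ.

0.121

Logarithmic decrement δ = (1/n)·ln(x₀/x_n) = (1/6)·ln(50.3/0.505) = (1/6)·ln(99.60) = 0.7669.
ζ = δ/√(4π² + δ²) = 0.7669/√(39.48 + 0.588) = 0.7669/6.330 = 0.1212.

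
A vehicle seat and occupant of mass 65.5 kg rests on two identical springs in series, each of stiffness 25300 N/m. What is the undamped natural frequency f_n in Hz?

Series springs: 1/k_eq = 2/25300, so k_eq = 25300/2 = 12650 N/m.
ω_n = √(k_eq/m) = √(12650/65.5) = √193.1 = 13.90 rad/s.
f_n = ω_n/(2π) = 13.90/6.283 = 2.212 Hz.

2.21 Hz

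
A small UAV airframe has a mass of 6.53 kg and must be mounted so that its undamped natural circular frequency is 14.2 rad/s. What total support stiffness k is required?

1320 N/m

k = m·ω_n² = 6.53 × 14.20² = 6.53 × 201.6 = 1317 N/m.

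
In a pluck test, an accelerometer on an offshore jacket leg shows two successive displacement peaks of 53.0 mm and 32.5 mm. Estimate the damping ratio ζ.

0.0776

Logarithmic decrement δ = (1/n)·ln(x₀/x_n) = (1/1)·ln(53.0/32.5) = (1/1)·ln(1.631) = 0.4891.
ζ = δ/√(4π² + δ²) = 0.4891/√(39.48 + 0.239) = 0.4891/6.302 = 0.07760.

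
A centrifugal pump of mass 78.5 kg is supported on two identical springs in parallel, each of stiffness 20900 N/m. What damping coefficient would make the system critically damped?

Parallel springs add: k_eq = 2 × 20900 = 41800 N/m.
c_c = 2√(k_eq·m) = 2√(41800 × 78.5) = 2 × 1811 = 3623 N·s/m.

3620 N·s/m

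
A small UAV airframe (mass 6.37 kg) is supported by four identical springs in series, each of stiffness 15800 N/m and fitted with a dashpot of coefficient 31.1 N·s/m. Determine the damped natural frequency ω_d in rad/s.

Series springs: 1/k_eq = 4/15800, so k_eq = 15800/4 = 3950 N/m.
ω_n = √(k_eq/m) = √(3950/6.37) = 24.90 rad/s.
Critical damping c_c = 2√(k_eq·m) = 2√(3950 × 6.37) = 317.2 N·s/m, so ζ = c/c_c = 31.1/317.2 = 0.09803.
ω_d = ω_n√(1 − ζ²) = 24.90 × √(1 − 0.00961) = 24.78 rad/s.

24.8 rad/s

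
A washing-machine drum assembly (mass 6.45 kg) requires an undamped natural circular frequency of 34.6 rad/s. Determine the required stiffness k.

7720 N/m

k = m·ω_n² = 6.45 × 34.60² = 6.45 × 1197 = 7722 N/m.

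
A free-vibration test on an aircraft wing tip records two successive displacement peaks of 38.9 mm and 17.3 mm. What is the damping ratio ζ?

Logarithmic decrement δ = (1/n)·ln(x₀/x_n) = (1/1)·ln(38.9/17.3) = (1/1)·ln(2.249) = 0.8103.
ζ = δ/√(4π² + δ²) = 0.8103/√(39.48 + 0.657) = 0.8103/6.335 = 0.1279.

0.128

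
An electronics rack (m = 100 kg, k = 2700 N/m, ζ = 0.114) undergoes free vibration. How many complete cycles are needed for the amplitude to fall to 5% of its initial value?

5 cycles

Logarithmic decrement δ = 2πζ/√(1 − ζ²) = 2π × 0.1140/√(1 − 0.0130) = 0.7210.
x_n/x₀ = e^(−nδ) ≤ 0.05; take ln: n ≥ ln(1/0.05)/δ = 2.996/0.7210 = 4.155.
So 5 complete cycles are required.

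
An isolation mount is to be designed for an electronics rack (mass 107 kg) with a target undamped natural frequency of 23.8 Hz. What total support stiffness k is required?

2390000 N/m

ω_n = 2πf_n = 2π × 23.8 = 149.5 rad/s.
k = m·ω_n² = 107 × 149.5² = 107 × 22360 = 2393000 N/m.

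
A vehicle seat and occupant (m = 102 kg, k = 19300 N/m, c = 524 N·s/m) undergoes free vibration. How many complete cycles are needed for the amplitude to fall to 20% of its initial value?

ζ = c/(2√(km)) = 524/(2√(19300 × 102)) = 524/2806 = 0.1867.
Logarithmic decrement δ = 2πζ/√(1 − ζ²) = 2π × 0.1867/√(1 − 0.0349) = 1.194.
x_n/x₀ = e^(−nδ) ≤ 0.2; take ln: n ≥ ln(1/0.2)/δ = 1.609/1.194 = 1.348.
So 2 complete cycles are required.

2 cycles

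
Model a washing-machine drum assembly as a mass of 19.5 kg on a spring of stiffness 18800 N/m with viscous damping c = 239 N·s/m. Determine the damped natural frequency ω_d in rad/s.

30.4 rad/s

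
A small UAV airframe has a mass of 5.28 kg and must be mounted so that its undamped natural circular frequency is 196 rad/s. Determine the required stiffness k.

203000 N/m

k = m·ω_n² = 5.28 × 196.0² = 5.28 × 38420 = 202800 N/m.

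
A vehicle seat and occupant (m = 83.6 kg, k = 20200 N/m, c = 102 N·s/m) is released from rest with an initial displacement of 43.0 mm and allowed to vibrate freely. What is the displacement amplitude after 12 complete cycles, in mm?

ζ = c/(2√(km)) = 102/(2√(20200 × 83.6)) = 102/2599 = 0.03925.
Logarithmic decrement δ = 2πζ/√(1 − ζ²) = 2π × 0.03925/√(1 − 0.00154) = 0.2468.
After n cycles, x_n/x₀ = e^(−nδ), so x_12 = 43.0 × e^(−12 × 0.2468) = 43.0 × 0.05175 = 2.225 mm.

2.23 mm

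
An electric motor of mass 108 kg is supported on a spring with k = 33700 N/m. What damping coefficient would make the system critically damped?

3820 N·s/m

c_c = 2√(k·m) = 2√(33700 × 108) = 2 × 1908 = 3816 N·s/m.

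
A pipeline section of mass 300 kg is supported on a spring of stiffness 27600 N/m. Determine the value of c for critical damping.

5750 N·s/m

c_c = 2√(k·m) = 2√(27600 × 300) = 2 × 2877 = 5755 N·s/m.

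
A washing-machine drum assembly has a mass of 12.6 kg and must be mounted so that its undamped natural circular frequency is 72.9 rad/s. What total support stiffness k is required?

k = m·ω_n² = 12.6 × 72.90² = 12.6 × 5314 = 66960 N/m.

67000 N/m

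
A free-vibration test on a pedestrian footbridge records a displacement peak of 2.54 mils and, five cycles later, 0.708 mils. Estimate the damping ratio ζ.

0.0406

Logarithmic decrement δ = (1/n)·ln(x₀/x_n) = (1/5)·ln(2.54/0.708) = (1/5)·ln(3.588) = 0.2555.
ζ = δ/√(4π² + δ²) = 0.2555/√(39.48 + 0.0653) = 0.2555/6.288 = 0.04063.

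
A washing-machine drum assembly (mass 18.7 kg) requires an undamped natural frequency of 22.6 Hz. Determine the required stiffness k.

ω_n = 2πf_n = 2π × 22.6 = 142.0 rad/s.
k = m·ω_n² = 18.7 × 142.0² = 18.7 × 20160 = 377100 N/m.

377000 N/m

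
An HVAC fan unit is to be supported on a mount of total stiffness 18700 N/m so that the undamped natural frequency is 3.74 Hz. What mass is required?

33.9 kg

ω_n = 2πf_n = 2π × 3.74 = 23.50 rad/s.
m = k/ω_n² = 18700/23.50² = 18700/552.2 = 33.86 kg.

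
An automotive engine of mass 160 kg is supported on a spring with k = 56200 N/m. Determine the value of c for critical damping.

c_c = 2√(k·m) = 2√(56200 × 160) = 2 × 2999 = 5997 N·s/m.

6000 N·s/m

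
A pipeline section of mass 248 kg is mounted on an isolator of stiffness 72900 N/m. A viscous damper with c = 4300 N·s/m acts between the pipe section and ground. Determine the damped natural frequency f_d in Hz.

2.35 Hz

ω_n = √(k/m) = √(72900/248) = 17.15 rad/s.
Critical damping c_c = 2√(k·m) = 2√(72900 × 248) = 8504 N·s/m, so ζ = c/c_c = 4300/8504 = 0.5056.
ω_d = ω_n√(1 − ζ²) = 17.15 × √(1 − 0.256) = 14.79 rad/s.
f_d = ω_d/(2π) = 2.354 Hz.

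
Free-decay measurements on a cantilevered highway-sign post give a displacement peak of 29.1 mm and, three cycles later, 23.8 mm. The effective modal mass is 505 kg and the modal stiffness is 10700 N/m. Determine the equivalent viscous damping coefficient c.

49.6 N·s/m

Logarithmic decrement δ = (1/n)·ln(x₀/x_n) = (1/3)·ln(29.1/23.8) = (1/3)·ln(1.223) = 0.06702.
ζ = δ/√(4π² + δ²) = 0.06702/√(39.48 + 0.00449) = 0.06702/6.284 = 0.01067.
c = ζ · 2√(km) = 0.01067 × 2√(10700 × 505) = 0.01067 × 4649 = 49.59 N·s/m.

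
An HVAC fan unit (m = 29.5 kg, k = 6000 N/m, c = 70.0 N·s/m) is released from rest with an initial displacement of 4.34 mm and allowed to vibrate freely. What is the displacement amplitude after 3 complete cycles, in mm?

0.900 mm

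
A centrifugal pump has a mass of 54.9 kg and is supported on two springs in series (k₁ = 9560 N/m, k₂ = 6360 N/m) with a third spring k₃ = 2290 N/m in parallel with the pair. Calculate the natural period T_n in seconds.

0.596 s

Series pair: k_s = k₁k₂/(k₁+k₂) = (9560)(6360)/(9560 + 6360) = 3819 N/m. In parallel with k₃: k_eq = 3819 + 2290 = 6109 N/m.
ω_n = √(k_eq/m) = √(6109/54.9) = √111.3 = 10.55 rad/s.
T_n = 2π/ω_n = 6.283/10.55 = 0.5956 s.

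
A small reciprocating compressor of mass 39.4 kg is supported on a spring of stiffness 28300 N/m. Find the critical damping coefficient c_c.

2110 N·s/m

c_c = 2√(k·m) = 2√(28300 × 39.4) = 2 × 1056 = 2112 N·s/m.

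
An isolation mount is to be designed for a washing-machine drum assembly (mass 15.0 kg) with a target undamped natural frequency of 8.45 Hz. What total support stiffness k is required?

42300 N/m

ω_n = 2πf_n = 2π × 8.45 = 53.09 rad/s.
k = m·ω_n² = 15.0 × 53.09² = 15.0 × 2819 = 42280 N/m.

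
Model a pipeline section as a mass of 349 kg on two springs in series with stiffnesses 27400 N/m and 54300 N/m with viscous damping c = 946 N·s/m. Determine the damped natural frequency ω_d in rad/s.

7.10 rad/s

Series springs: 1/k_eq = 1/27400 + 1/54300 = 5.491×10^-5, so k_eq = 18210 N/m.
ω_n = √(k_eq/m) = √(18210/349) = 7.224 rad/s.
Critical damping c_c = 2√(k_eq·m) = 2√(18210 × 349) = 5042 N·s/m, so ζ = c/c_c = 946/5042 = 0.1876.
ω_d = ω_n√(1 − ζ²) = 7.224 × √(1 − 0.0352) = 7.095 rad/s.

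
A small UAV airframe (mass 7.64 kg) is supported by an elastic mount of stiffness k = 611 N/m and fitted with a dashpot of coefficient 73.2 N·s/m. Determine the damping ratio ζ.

0.536

ω_n = √(k/m) = √(611.0/7.64) = 8.943 rad/s.
Critical damping c_c = 2√(k·m) = 2√(611.0 × 7.64) = 136.6 N·s/m, so ζ = c/c_c = 73.2/136.6 = 0.5357.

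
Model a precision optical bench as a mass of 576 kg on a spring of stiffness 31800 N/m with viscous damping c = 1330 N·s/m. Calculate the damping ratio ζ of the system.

0.155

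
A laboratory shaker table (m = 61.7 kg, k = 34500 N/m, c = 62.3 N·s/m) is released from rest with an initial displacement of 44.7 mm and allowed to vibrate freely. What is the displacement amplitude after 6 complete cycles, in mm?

20.0 mm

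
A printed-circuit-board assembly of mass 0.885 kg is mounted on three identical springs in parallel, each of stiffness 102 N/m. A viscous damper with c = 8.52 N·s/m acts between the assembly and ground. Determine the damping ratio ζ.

0.259

Parallel springs add: k_eq = 3 × 102 = 306.0 N/m.
ω_n = √(k_eq/m) = √(306.0/0.885) = 18.59 rad/s.
Critical damping c_c = 2√(k_eq·m) = 2√(306.0 × 0.885) = 32.91 N·s/m, so ζ = c/c_c = 8.52/32.91 = 0.2589.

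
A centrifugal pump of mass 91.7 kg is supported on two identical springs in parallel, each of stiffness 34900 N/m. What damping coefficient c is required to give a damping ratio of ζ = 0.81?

4100 N·s/m

Parallel springs add: k_eq = 2 × 34900 = 69800 N/m.
c_c = 2√(k_eq·m) = 2√(69800 × 91.7) = 5060 N·s/m.
c = ζ·c_c = 0.81 × 5060 = 4099 N·s/m.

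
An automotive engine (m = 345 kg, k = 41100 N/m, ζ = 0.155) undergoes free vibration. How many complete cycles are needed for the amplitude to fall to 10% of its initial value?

Logarithmic decrement δ = 2πζ/√(1 − ζ²) = 2π × 0.1550/√(1 − 0.0240) = 0.9858.
x_n/x₀ = e^(−nδ) ≤ 0.1; take ln: n ≥ ln(1/0.1)/δ = 2.303/0.9858 = 2.336.
So 3 complete cycles are required.

3 cycles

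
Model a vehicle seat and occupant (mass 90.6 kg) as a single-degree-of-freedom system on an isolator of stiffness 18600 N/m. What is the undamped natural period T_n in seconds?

0.439 s

ω_n = √(k/m) = √(18600/90.6) = √205.3 = 14.33 rad/s.
T_n = 2π/ω_n = 6.283/14.33 = 0.4385 s.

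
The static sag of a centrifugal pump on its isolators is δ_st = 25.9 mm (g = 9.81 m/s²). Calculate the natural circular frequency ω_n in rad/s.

19.5 rad/s

ω_n = √(g/δ_st) = √(9.81/0.0259) = √378.8 = 19.46 rad/s.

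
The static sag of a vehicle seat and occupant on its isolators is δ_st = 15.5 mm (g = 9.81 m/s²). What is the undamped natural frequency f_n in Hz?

ω_n = √(g/δ_st) = √(9.81/0.0155) = √632.9 = 25.16 rad/s.
f_n = ω_n/(2π) = 25.16/6.283 = 4.004 Hz.

4.00 Hz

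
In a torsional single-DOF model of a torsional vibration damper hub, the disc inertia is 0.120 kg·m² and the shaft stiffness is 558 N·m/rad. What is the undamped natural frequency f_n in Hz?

ω_n = √(k_t/J) = √(558/0.120) = √4650 = 68.19 rad/s.
f_n = ω_n/(2π) = 68.19/6.283 = 10.85 Hz.

10.9 Hz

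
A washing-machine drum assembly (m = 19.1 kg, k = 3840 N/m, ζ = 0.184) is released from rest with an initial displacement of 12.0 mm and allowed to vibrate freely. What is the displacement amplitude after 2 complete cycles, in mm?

Logarithmic decrement δ = 2πζ/√(1 − ζ²) = 2π × 0.1840/√(1 − 0.0339) = 1.176.
After n cycles, x_n/x₀ = e^(−nδ), so x_2 = 12.0 × e^(−2 × 1.176) = 12.0 × 0.09514 = 1.142 mm.

1.14 mm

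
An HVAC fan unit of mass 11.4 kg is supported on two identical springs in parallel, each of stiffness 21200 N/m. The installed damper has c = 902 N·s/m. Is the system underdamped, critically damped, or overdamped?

underdamped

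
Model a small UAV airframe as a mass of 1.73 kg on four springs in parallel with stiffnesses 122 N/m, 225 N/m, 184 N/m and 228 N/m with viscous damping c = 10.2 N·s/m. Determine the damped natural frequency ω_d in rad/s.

20.7 rad/s

Parallel springs add: k_eq = 122 + 225 + 184 + 228 = 759.0 N/m.
ω_n = √(k_eq/m) = √(759.0/1.73) = 20.95 rad/s.
Critical damping c_c = 2√(k_eq·m) = 2√(759.0 × 1.73) = 72.47 N·s/m, so ζ = c/c_c = 10.2/72.47 = 0.1407.
ω_d = ω_n√(1 − ζ²) = 20.95 × √(1 − 0.0198) = 20.74 rad/s.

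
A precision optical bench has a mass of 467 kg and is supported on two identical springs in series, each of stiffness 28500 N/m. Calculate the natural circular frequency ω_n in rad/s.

5.52 rad/s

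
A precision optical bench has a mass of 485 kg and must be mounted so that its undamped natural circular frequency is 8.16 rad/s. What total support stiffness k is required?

k = m·ω_n² = 485 × 8.160² = 485 × 66.59 = 32290 N/m.

32300 N/m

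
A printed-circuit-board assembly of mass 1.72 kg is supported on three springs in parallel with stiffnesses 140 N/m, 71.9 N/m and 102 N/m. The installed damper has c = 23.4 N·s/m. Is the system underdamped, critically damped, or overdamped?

Parallel springs add: k_eq = 140 + 71.9 + 102 = 313.9 N/m.
c_c = 2√(k_eq·m) = 46.47 N·s/m; ζ = c/c_c = 23.4/46.47 = 0.504.
Since ζ < 1 the system is underdamped.

underdamped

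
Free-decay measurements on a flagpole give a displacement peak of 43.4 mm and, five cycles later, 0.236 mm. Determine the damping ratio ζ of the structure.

0.164

Logarithmic decrement δ = (1/n)·ln(x₀/x_n) = (1/5)·ln(43.4/0.236) = (1/5)·ln(183.9) = 1.043.
ζ = δ/√(4π² + δ²) = 1.043/√(39.48 + 1.09) = 1.043/6.369 = 0.1637.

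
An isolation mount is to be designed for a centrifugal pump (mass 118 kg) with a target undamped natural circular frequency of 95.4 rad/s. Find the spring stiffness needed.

1070000 N/m

k = m·ω_n² = 118 × 95.40² = 118 × 9101 = 1074000 N/m.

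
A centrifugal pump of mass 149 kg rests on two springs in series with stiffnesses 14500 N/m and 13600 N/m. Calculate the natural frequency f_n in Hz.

Series springs: 1/k_eq = 1/14500 + 1/13600 = 0.0001425, so k_eq = 7018 N/m.
ω_n = √(k_eq/m) = √(7018/149) = √47.10 = 6.863 rad/s.
f_n = ω_n/(2π) = 6.863/6.283 = 1.092 Hz.

1.09 Hz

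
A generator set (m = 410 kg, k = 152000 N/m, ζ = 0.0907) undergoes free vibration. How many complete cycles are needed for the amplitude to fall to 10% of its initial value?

Logarithmic decrement δ = 2πζ/√(1 − ζ²) = 2π × 0.09070/√(1 − 0.00823) = 0.5722.
x_n/x₀ = e^(−nδ) ≤ 0.1; take ln: n ≥ ln(1/0.1)/δ = 2.303/0.5722 = 4.024.
So 5 complete cycles are required.

5 cycles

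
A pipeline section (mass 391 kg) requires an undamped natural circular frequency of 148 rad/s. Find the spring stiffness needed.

k = m·ω_n² = 391 × 148.0² = 391 × 21900 = 8564000 N/m.

8560000 N/m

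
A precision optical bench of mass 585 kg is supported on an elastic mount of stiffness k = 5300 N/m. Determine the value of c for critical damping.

3520 N·s/m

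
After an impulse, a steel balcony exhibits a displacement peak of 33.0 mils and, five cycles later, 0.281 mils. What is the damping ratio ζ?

0.150

Logarithmic decrement δ = (1/n)·ln(x₀/x_n) = (1/5)·ln(33.0/0.281) = (1/5)·ln(117.4) = 0.9532.
ζ = δ/√(4π² + δ²) = 0.9532/√(39.48 + 0.909) = 0.9532/6.355 = 0.1500.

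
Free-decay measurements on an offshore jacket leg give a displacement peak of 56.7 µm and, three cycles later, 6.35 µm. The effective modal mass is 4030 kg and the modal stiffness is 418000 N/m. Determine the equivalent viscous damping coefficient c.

Logarithmic decrement δ = (1/n)·ln(x₀/x_n) = (1/3)·ln(56.7/6.35) = (1/3)·ln(8.929) = 0.7298.
ζ = δ/√(4π² + δ²) = 0.7298/√(39.48 + 0.533) = 0.7298/6.325 = 0.1154.
c = ζ · 2√(km) = 0.1154 × 2√(418000 × 4030) = 0.1154 × 82090 = 9470 N·s/m.

9470 N·s/m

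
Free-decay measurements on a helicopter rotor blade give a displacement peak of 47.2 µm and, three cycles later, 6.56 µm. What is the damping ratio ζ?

0.104

Logarithmic decrement δ = (1/n)·ln(x₀/x_n) = (1/3)·ln(47.2/6.56) = (1/3)·ln(7.195) = 0.6578.
ζ = δ/√(4π² + δ²) = 0.6578/√(39.48 + 0.433) = 0.6578/6.318 = 0.1041.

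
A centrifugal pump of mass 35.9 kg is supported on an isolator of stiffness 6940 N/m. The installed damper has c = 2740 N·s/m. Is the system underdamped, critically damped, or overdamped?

c_c = 2√(k·m) = 998.3 N·s/m; ζ = c/c_c = 2740/998.3 = 2.74.
Since ζ > 1 the system is overdamped.

overdamped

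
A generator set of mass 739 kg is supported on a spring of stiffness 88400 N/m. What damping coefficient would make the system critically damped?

c_c = 2√(k·m) = 2√(88400 × 739) = 2 × 8083 = 16170 N·s/m.

16200 N·s/m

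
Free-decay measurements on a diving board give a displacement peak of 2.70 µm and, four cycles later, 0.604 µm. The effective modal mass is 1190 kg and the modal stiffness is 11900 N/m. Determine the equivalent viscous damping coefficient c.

Logarithmic decrement δ = (1/n)·ln(x₀/x_n) = (1/4)·ln(2.70/0.604) = (1/4)·ln(4.470) = 0.3744.
ζ = δ/√(4π² + δ²) = 0.3744/√(39.48 + 0.140) = 0.3744/6.294 = 0.05948.
c = ζ · 2√(km) = 0.05948 × 2√(11900 × 1190) = 0.05948 × 7526 = 447.6 N·s/m.

448 N·s/m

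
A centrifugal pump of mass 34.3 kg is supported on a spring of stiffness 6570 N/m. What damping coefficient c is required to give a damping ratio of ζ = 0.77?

731 N·s/m

c_c = 2√(k·m) = 2√(6570 × 34.3) = 949.4 N·s/m.
c = ζ·c_c = 0.77 × 949.4 = 731.1 N·s/m.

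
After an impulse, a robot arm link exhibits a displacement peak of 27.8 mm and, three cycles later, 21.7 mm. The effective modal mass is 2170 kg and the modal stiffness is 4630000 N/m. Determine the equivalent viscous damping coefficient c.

Logarithmic decrement δ = (1/n)·ln(x₀/x_n) = (1/3)·ln(27.8/21.7) = (1/3)·ln(1.281) = 0.08257.
ζ = δ/√(4π² + δ²) = 0.08257/√(39.48 + 0.00682) = 0.08257/6.284 = 0.01314.
c = ζ · 2√(km) = 0.01314 × 2√(4630000 × 2170) = 0.01314 × 200500 = 2634 N·s/m.

2630 N·s/m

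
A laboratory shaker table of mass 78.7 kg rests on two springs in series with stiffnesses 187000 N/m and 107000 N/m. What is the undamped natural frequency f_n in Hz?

Series springs: 1/k_eq = 1/187000 + 1/107000 = 1.469×10^-5, so k_eq = 68060 N/m.
ω_n = √(k_eq/m) = √(68060/78.7) = √864.8 = 29.41 rad/s.
f_n = ω_n/(2π) = 29.41/6.283 = 4.680 Hz.

4.68 Hz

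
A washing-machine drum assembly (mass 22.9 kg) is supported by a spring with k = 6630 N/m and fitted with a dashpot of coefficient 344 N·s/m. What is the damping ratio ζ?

ω_n = √(k/m) = √(6630/22.9) = 17.02 rad/s.
Critical damping c_c = 2√(k·m) = 2√(6630 × 22.9) = 779.3 N·s/m, so ζ = c/c_c = 344/779.3 = 0.4414.

0.441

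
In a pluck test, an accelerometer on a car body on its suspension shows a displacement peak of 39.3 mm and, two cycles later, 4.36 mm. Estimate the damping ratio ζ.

0.172

Logarithmic decrement δ = (1/n)·ln(x₀/x_n) = (1/2)·ln(39.3/4.36) = (1/2)·ln(9.014) = 1.099.
ζ = δ/√(4π² + δ²) = 1.099/√(39.48 + 1.21) = 1.099/6.379 = 0.1724.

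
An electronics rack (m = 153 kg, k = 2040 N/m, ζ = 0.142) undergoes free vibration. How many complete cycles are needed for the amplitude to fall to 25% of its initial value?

2 cycles

Logarithmic decrement δ = 2πζ/√(1 − ζ²) = 2π × 0.1420/√(1 − 0.0202) = 0.9013.
x_n/x₀ = e^(−nδ) ≤ 0.25; take ln: n ≥ ln(1/0.25)/δ = 1.386/0.9013 = 1.538.
So 2 complete cycles are required.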